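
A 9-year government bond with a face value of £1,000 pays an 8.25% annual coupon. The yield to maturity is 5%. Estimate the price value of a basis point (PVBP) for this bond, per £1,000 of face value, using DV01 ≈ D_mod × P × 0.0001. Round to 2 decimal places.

Periodic yield y = 0.05.
  t   CF        PV=CF/(1+0.05)^t    t·PV
  1        82.50        78.5714        78.5714
  2        82.50        74.8299       149.6599
  3        82.50        71.2666       213.7998
  4        82.50        67.8730       271.4918
  5        82.50        64.6409       323.2045
  6        82.50        61.5628       369.3766
  7        82.50        58.6312       410.4185
  8        82.50        55.8392       446.7140
  9     1,082.50       697.7892     6,280.1024
  Σ                  1,231.0042     8,543.3389
P = 1,231.0042; D_Mac = 6.94014 yrs; D_mod = 6.60966 yrs.
DV01 ≈ 6.60966 × 1,231.0042 × 0.0001 = 0.813651.

£0.81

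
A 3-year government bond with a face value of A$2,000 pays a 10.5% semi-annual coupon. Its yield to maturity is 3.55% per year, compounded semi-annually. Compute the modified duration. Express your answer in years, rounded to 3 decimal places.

2.637 years

Periodic yield y = 0.01775. First find Macaulay duration:
  t   CF        PV=CF/(1+0.01775)^t    t·PV
  1       105.00       103.1688       103.1688
  2       105.00       101.3694       202.7389
  3       105.00        99.6015       298.8046
  4       105.00        97.8644       391.4577
  5       105.00        96.1576       480.7881
  6     2,105.00     1,894.1110    11,364.6662
  Σ                  2,392.2728    12,841.6243
P = 2,392.2728; Macaulay duration = 12,841.6243 / 2,392.2728 = 5.36796 half-year periods = 2.68398 years.
Modified duration = D_Mac / (1 + y) = 2.68398 / 1.01775 = 2.63717 years.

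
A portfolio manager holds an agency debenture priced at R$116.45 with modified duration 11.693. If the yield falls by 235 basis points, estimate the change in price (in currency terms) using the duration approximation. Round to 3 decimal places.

Duration approximation: ΔP/P ≈ -D_mod · Δy = -11.693 × (-0.0235) = +0.2747855.
ΔP ≈ 116.45 × (+0.2747855) = +31.998771475.

+R$31.999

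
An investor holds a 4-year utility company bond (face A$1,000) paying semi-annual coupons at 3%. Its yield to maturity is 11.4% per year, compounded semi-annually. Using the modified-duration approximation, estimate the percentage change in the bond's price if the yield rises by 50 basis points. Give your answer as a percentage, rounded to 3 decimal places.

Periodic yield y = 0.057. Modified duration first:
  t   CF        PV=CF/(1+0.057)^t    t·PV
  1        15.00        14.1911        14.1911
  2        15.00        13.4258        26.8517
  3        15.00        12.7018        38.1055
  4        15.00        12.0169        48.0675
  5        15.00        11.3688        56.8442
  6        15.00        10.7558        64.5346
  7        15.00        10.1757        71.2302
  8     1,015.00       651.4276     5,211.4207
  Σ                    736.0636     5,531.2455
P = 736.0636; D_Mac = 7.51463 half-year periods = 3.75731 yrs; D_mod = 3.75731/(1+0.057) = 3.55470 yrs.
ΔP/P ≈ -D_mod · Δy = -3.55470 × (+0.005) = -0.017773 = -1.7773%.

-1.777%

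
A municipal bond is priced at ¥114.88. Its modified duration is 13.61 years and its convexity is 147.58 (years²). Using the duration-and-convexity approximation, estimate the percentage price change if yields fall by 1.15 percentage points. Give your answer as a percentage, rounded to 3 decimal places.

Duration effect: -D_mod·Δy = -13.61 × (-0.0115) = +0.156515
Convexity effect: ½·C·(Δy)² = 0.5 × 147.58 × (-0.0115)² = +0.0097587275
ΔP/P ≈ +0.156515 + 0.0097587275 = +0.1662737275
= +16.62737275%.

+16.627%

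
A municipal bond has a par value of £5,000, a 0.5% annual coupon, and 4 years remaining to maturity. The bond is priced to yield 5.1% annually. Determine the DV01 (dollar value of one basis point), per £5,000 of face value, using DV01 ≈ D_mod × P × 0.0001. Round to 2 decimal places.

£1.58

Periodic yield y = 0.051.
  t   CF        PV=CF/(1+0.051)^t    t·PV
  1        25.00        23.7869        23.7869
  2        25.00        22.6326        45.2652
  3        25.00        21.5344        64.6031
  4     5,025.00     4,118.3685    16,473.4739
  Σ                  4,186.3223    16,607.1291
P = 4,186.3223; D_Mac = 3.96700 yrs; D_mod = 3.77450 yrs.
DV01 ≈ 3.77450 × 4,186.3223 × 0.0001 = 1.580126.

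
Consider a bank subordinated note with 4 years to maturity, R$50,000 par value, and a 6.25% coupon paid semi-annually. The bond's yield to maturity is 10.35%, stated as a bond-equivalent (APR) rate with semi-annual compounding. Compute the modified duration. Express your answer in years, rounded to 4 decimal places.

Periodic yield y = 0.05175. First find Macaulay duration:
  t   CF        PV=CF/(1+0.05175)^t    t·PV
  1     1,562.50     1,485.6192     1,485.6192
  2     1,562.50     1,412.5212     2,825.0425
  3     1,562.50     1,343.0199     4,029.0598
  4     1,562.50     1,276.9384     5,107.7536
  5     1,562.50     1,214.1083     6,070.5414
  6     1,562.50     1,154.3697     6,926.2179
  7     1,562.50     1,097.5704     7,682.9927
  8    51,562.50    34,437.6732   275,501.3856
  Σ                 43,421.8203   309,628.6127
P = 43,421.8203; Macaulay duration = 309,628.6127 / 43,421.8203 = 7.13071 half-year periods = 3.56536 years.
Modified duration = D_Mac / (1 + y) = 3.56536 / 1.05175 = 3.38993 years.

3.3899 years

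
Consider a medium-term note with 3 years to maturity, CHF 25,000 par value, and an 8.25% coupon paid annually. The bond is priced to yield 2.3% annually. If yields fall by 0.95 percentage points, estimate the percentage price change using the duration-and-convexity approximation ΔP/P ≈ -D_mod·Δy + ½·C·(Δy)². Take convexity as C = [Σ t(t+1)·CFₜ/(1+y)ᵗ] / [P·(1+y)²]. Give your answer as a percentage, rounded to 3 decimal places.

With y = 0.023:
  t   CF        PV=CF/(1+0.023)^t    t·PV        t(t+1)·PV
  1     2,062.50     2,016.1290     2,016.1290       4,032.2581
  2     2,062.50     1,970.8006     3,941.6012      11,824.8037
  3    27,062.50    25,277.9012    75,833.7037     303,334.8148
  Σ                 29,264.8309    81,791.4340     319,191.8765
P = 29,264.8309; D_Mac = 2.79487 yrs; D_mod = 2.73203 yrs; C = 10.42208.
Duration effect: -2.73203 × (-0.0095) = +0.025954
Convexity effect: 0.5 × 10.42208 × (-0.0095)² = +0.0004703
ΔP/P ≈ +0.025954 + 0.0004703 = +0.026425 = +2.6425%.

+2.642%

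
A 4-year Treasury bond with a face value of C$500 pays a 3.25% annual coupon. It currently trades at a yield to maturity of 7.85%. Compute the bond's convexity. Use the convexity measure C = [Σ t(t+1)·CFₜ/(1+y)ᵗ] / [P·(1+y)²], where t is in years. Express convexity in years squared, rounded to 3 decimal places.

16.037

With y = 0.0785:
  t   CF        PV=CF/(1+0.0785)^t    t·PV        t(t+1)·PV
  1        16.25        15.0672        15.0672          30.1344
  2        16.25        13.9705        27.9411          83.8232
  3        16.25        12.9537        38.8610         155.4441
  4       516.25       381.5746     1,526.2984       7,631.4922
  Σ                    423.5660     1,608.1677       7,900.8939
P = 423.5660.
Convexity = Σ t(t+1)·PV / [P·(1+y)²] = 7,900.8939 / (423.5660 × 1.163162) = 16.03669.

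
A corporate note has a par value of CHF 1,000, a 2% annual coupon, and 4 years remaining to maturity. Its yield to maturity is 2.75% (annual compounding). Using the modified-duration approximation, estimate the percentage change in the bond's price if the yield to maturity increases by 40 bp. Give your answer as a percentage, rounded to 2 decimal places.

Periodic yield y = 0.0275. Modified duration first:
  t   CF        PV=CF/(1+0.0275)^t    t·PV
  1        20.00        19.4647        19.4647
  2        20.00        18.9438        37.8875
  3        20.00        18.4368        55.3103
  4     1,020.00       915.1090     3,660.4362
  Σ                    971.9543     3,773.0987
P = 971.9543; D_Mac = 3.88197 yrs; D_mod = 3.88197/(1+0.0275) = 3.77807 yrs.
ΔP/P ≈ -D_mod · Δy = -3.77807 × (+0.004) = -0.015112 = -1.5112%.

-1.51%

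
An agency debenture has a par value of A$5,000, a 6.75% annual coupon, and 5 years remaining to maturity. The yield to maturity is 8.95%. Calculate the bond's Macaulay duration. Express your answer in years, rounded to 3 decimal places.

Periodic yield y = 0.0895. Discount each cash flow and weight by its year:
  t   CF        PV=CF/(1+0.0895)^t    t·PV
  1       337.50       309.7751       309.7751
  2       337.50       284.3278       568.6556
  3       337.50       260.9709       782.9127
  4       337.50       239.5327       958.1309
  5     5,337.50     3,476.9762    17,384.8809
  Σ                  4,571.5827    20,004.3551
Price P = Σ PV = 4,571.5827.
Macaulay duration = Σ(t·PV) / P = 20,004.3551 / 4,571.5827 = 4.37581 years.

4.376 years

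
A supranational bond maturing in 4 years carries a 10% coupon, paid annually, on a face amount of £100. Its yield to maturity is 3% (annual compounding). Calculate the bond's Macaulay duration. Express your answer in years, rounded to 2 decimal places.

Periodic yield y = 0.03. Discount each cash flow and weight by its year:
  t   CF        PV=CF/(1+0.03)^t    t·PV
  1        10.00         9.7087         9.7087
  2        10.00         9.4260        18.8519
  3        10.00         9.1514        27.4542
  4       110.00        97.7336       390.9343
  Σ                    126.0197       446.9492
Price P = Σ PV = 126.0197.
Macaulay duration = Σ(t·PV) / P = 446.9492 / 126.0197 = 3.54666 years.

3.55 years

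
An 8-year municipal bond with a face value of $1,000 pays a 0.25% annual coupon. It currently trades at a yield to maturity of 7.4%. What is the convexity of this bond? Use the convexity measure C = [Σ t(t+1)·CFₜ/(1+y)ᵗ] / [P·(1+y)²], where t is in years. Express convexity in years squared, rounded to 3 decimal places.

61.416

With y = 0.074:
  t   CF        PV=CF/(1+0.074)^t    t·PV        t(t+1)·PV
  1         2.50         2.3277         2.3277           4.6555
  2         2.50         2.1674         4.3347          13.0042
  3         2.50         2.0180         6.0541          24.2163
  4         2.50         1.8790         7.5159          37.5797
  5         2.50         1.7495         8.7476          52.4856
  6         2.50         1.6290         9.7738          68.4169
  7         2.50         1.5167        10.6172          84.9372
  8     1,002.50       566.3047     4,530.4372      40,773.9351
  Σ                    579.5920     4,579.8083      41,059.2304
P = 579.5920.
Convexity = Σ t(t+1)·PV / [P·(1+y)²] = 41,059.2304 / (579.5920 × 1.153476) = 61.41576.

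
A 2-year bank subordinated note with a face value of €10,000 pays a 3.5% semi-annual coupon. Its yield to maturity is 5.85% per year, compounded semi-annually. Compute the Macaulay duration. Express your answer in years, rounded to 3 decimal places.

1.948 years

Periodic yield y = 0.02925. Discount each cash flow and weight by its period:
  t   CF        PV=CF/(1+0.02925)^t    t·PV
  1       175.00       170.0267       170.0267
  2       175.00       165.1948       330.3895
  3       175.00       160.5001       481.5004
  4    10,175.00     9,066.7348    36,266.9394
  Σ                  9,562.4565    37,248.8561
Price P = Σ PV = 9,562.4565.
Macaulay duration = Σ(t·PV) / P = 37,248.8561 / 9,562.4565 = 3.89532 half-year periods.
In years: 3.89532 / 2 = 1.94766 years.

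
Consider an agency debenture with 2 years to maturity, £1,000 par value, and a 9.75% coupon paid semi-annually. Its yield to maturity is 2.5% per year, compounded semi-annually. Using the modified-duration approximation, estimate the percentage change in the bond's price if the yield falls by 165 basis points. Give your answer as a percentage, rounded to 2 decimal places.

+3.05%

Periodic yield y = 0.0125. Modified duration first:
  t   CF        PV=CF/(1+0.0125)^t    t·PV
  1        48.75        48.1481        48.1481
  2        48.75        47.5537        95.1075
  3        48.75        46.9666       140.8999
  4     1,048.75       997.9111     3,991.6443
  Σ                  1,140.5796     4,275.7999
P = 1,140.5796; D_Mac = 3.74880 half-year periods = 1.87440 yrs; D_mod = 1.87440/(1+0.0125) = 1.85126 yrs.
ΔP/P ≈ -D_mod · Δy = -1.85126 × (-0.0165) = +0.030546 = +3.0546%.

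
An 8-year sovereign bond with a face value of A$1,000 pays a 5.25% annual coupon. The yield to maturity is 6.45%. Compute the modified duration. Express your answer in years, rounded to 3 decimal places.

Periodic yield y = 0.0645. First find Macaulay duration:
  t   CF        PV=CF/(1+0.0645)^t    t·PV
  1        52.50        49.3189        49.3189
  2        52.50        46.3306        92.6612
  3        52.50        43.5233       130.5700
  4        52.50        40.8862       163.5448
  5        52.50        38.4088       192.0441
  6        52.50        36.0816       216.4894
  7        52.50        33.8953       237.2672
  8     1,052.50       638.3469     5,106.7755
  Σ                    926.7917     6,188.6711
P = 926.7917; Macaulay duration = 6,188.6711 / 926.7917 = 6.67752 years.
Modified duration = D_Mac / (1 + y) = 6.67752 / 1.0645 = 6.27292 years.

6.273 years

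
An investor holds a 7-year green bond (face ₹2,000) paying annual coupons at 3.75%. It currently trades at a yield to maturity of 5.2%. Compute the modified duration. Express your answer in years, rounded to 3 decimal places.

Periodic yield y = 0.052. First find Macaulay duration:
  t   CF        PV=CF/(1+0.052)^t    t·PV
  1        75.00        71.2928        71.2928
  2        75.00        67.7688       135.5376
  3        75.00        64.4190       193.2570
  4        75.00        61.2348       244.9392
  5        75.00        58.2080       291.0399
  6        75.00        55.3308       331.9847
  7     2,075.00     1,455.1505    10,186.0537
  Σ                  1,833.4047    11,454.1050
P = 1,833.4047; Macaulay duration = 11,454.1050 / 1,833.4047 = 6.24745 years.
Modified duration = D_Mac / (1 + y) = 6.24745 / 1.052 = 5.93864 years.

5.939 years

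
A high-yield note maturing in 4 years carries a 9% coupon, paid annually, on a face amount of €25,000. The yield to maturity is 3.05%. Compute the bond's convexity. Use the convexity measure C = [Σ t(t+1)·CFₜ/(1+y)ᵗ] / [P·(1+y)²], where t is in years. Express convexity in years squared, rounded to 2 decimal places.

With y = 0.0305:
  t   CF        PV=CF/(1+0.0305)^t    t·PV        t(t+1)·PV
  1     2,250.00     2,183.4061     2,183.4061       4,366.8122
  2     2,250.00     2,118.7832     4,237.5665      12,712.6994
  3     2,250.00     2,056.0730     6,168.2190      24,672.8760
  4    27,250.00    24,164.3169    96,657.2675     483,286.3375
  Σ                 30,522.5792   109,246.4591     525,038.7251
P = 30,522.5792.
Convexity = Σ t(t+1)·PV / [P·(1+y)²] = 525,038.7251 / (30,522.5792 × 1.061930) = 16.19847.

16.20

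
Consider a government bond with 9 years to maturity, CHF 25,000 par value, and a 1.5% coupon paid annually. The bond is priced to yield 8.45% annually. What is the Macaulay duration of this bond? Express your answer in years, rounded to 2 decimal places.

8.27 years

Periodic yield y = 0.0845. Discount each cash flow and weight by its year:
  t   CF        PV=CF/(1+0.0845)^t    t·PV
  1       375.00       345.7815       345.7815
  2       375.00       318.8395       637.6791
  3       375.00       293.9968       881.9904
  4       375.00       271.0897     1,084.3589
  5       375.00       249.9675     1,249.8373
  6       375.00       230.4910     1,382.9459
  7       375.00       212.5320     1,487.7242
  8       375.00       195.9724     1,567.7789
  9    25,375.00    12,227.5668   110,048.1011
  Σ                 14,346.2371   118,686.1971
Price P = Σ PV = 14,346.2371.
Macaulay duration = Σ(t·PV) / P = 118,686.1971 / 14,346.2371 = 8.27298 years.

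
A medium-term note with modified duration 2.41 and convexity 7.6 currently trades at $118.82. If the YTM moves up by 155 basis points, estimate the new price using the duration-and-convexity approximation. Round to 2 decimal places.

$114.49

Duration effect: -D_mod·Δy = -2.41 × (+0.0155) = -0.037355
Convexity effect: ½·C·(Δy)² = 0.5 × 7.6 × (0.0155)² = +0.00091295
ΔP/P ≈ -0.037355 + 0.00091295 = -0.03644205
New price ≈ 118.82 × (1 - 0.03644205) = 114.489955619.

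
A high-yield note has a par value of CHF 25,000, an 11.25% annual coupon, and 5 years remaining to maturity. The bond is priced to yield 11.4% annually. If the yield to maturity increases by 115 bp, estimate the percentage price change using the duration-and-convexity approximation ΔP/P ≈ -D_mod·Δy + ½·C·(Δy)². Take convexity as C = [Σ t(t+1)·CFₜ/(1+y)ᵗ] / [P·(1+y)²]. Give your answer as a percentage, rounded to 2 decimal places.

-4.09%

With y = 0.114:
  t   CF        PV=CF/(1+0.114)^t    t·PV        t(t+1)·PV
  1     2,812.50     2,524.6858     2,524.6858       5,049.3716
  2     2,812.50     2,266.3248     4,532.6496      13,597.9487
  3     2,812.50     2,034.4029     6,103.2086      24,412.8344
  4     2,812.50     1,826.2144     7,304.8577      36,524.2884
  5    27,812.50    16,211.1593    81,055.7966     486,334.7798
  Σ                 24,862.7872   101,521.1983     565,919.2229
P = 24,862.7872; D_Mac = 4.08326 yrs; D_mod = 3.66540 yrs; C = 18.34147.
Duration effect: -3.66540 × (+0.0115) = -0.042152
Convexity effect: 0.5 × 18.34147 × (0.0115)² = +0.0012128
ΔP/P ≈ -0.042152 + 0.0012128 = -0.040939 = -4.0939%.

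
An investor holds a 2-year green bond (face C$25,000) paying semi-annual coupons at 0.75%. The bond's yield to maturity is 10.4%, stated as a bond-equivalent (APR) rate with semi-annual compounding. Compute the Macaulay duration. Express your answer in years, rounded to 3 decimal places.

Periodic yield y = 0.052. Discount each cash flow and weight by its period:
  t   CF        PV=CF/(1+0.052)^t    t·PV
  1        93.75        89.1160        89.1160
  2        93.75        84.7110       169.4220
  3        93.75        80.5238       241.5713
  4    25,093.75    20,488.1435    81,952.5741
  Σ                 20,742.4942    82,452.6833
Price P = Σ PV = 20,742.4942.
Macaulay duration = Σ(t·PV) / P = 82,452.6833 / 20,742.4942 = 3.97506 half-year periods.
In years: 3.97506 / 2 = 1.98753 years.

1.988 years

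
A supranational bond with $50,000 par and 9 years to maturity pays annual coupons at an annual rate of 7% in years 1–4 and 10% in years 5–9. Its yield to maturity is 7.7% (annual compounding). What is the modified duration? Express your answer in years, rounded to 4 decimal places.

Periodic yield y = 0.077. First find Macaulay duration:
  t   CF        PV=CF/(1+0.077)^t    t·PV
  1     3,500.00     3,249.7679     3,249.7679
  2     3,500.00     3,017.4261     6,034.8521
  3     3,500.00     2,801.6955     8,405.0865
  4     3,500.00     2,601.3886    10,405.5544
  5     5,000.00     3,450.5751    17,252.8757
  6     5,000.00     3,203.8766    19,223.2598
  7     5,000.00     2,974.8158    20,823.7107
  8     5,000.00     2,762.1317    22,097.0534
  9    55,000.00    28,211.1870   253,900.6831
  Σ                 52,272.8643   361,392.8435
P = 52,272.8643; Macaulay duration = 361,392.8435 / 52,272.8643 = 6.91358 years.
Modified duration = D_Mac / (1 + y) = 6.91358 / 1.077 = 6.41930 years.

6.4193 years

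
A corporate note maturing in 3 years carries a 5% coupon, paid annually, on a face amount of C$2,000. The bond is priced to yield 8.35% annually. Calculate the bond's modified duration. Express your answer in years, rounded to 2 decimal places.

Periodic yield y = 0.0835. First find Macaulay duration:
  t   CF        PV=CF/(1+0.0835)^t    t·PV
  1       100.00        92.2935        92.2935
  2       100.00        85.1809       170.3618
  3     2,100.00     1,650.9448     4,952.8343
  Σ                  1,828.4192     5,215.4896
P = 1,828.4192; Macaulay duration = 5,215.4896 / 1,828.4192 = 2.85246 years.
Modified duration = D_Mac / (1 + y) = 2.85246 / 1.0835 = 2.63263 years.

2.63 years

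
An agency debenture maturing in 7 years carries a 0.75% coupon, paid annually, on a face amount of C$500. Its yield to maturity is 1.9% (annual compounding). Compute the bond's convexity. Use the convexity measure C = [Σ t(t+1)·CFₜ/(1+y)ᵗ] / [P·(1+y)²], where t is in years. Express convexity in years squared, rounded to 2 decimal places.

52.27

With y = 0.019:
  t   CF        PV=CF/(1+0.019)^t    t·PV        t(t+1)·PV
  1         3.75         3.6801         3.6801           7.3602
  2         3.75         3.6115         7.2229          21.6688
  3         3.75         3.5441        10.6324          42.5295
  4         3.75         3.4780        13.9122          69.5608
  5         3.75         3.4132        17.0659         102.3957
  6         3.75         3.3495        20.0973         140.6810
  7       503.75       441.5661     3,090.9630      24,727.7043
  Σ                    462.6426     3,163.5738      25,111.9001
P = 462.6426.
Convexity = Σ t(t+1)·PV / [P·(1+y)²] = 25,111.9001 / (462.6426 × 1.038361) = 52.27398.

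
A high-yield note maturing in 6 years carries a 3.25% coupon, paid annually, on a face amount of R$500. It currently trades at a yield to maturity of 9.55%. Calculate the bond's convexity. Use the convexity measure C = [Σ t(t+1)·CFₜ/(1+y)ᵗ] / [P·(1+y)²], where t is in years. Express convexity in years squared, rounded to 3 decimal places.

With y = 0.0955:
  t   CF        PV=CF/(1+0.0955)^t    t·PV        t(t+1)·PV
  1        16.25        14.8334        14.8334          29.6668
  2        16.25        13.5403        27.0806          81.2419
  3        16.25        12.3599        37.0798         148.3192
  4        16.25        11.2825        45.1298         225.6492
  5        16.25        10.2989        51.4946         308.9674
  6       516.25       298.6660     1,791.9959      12,543.9716
  Σ                    360.9810     1,967.6142      13,337.8162
P = 360.9810.
Convexity = Σ t(t+1)·PV / [P·(1+y)²] = 13,337.8162 / (360.9810 × 1.200120) = 30.78758.

30.788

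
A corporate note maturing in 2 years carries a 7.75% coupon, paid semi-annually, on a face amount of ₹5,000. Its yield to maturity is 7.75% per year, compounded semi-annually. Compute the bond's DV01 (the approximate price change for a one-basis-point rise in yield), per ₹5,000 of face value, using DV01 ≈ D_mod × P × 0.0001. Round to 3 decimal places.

Periodic yield y = 0.03875.
  t   CF        PV=CF/(1+0.03875)^t    t·PV
  1       193.75       186.5223       186.5223
  2       193.75       179.5642       359.1283
  3       193.75       172.8656       518.5968
  4     5,193.75     4,461.0480    17,844.1919
  Σ                  5,000.0000    18,908.4393
P = 5,000.0000; D_Mac = 3.78169 half-year periods = 1.89084 yrs; D_mod = 1.82031 yrs.
DV01 ≈ 1.82031 × 5,000.0000 × 0.0001 = 0.910154.

₹0.910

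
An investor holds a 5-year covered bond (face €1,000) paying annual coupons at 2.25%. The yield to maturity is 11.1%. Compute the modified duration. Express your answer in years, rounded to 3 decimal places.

Periodic yield y = 0.111. First find Macaulay duration:
  t   CF        PV=CF/(1+0.111)^t    t·PV
  1        22.50        20.2520        20.2520
  2        22.50        18.2286        36.4573
  3        22.50        16.4074        49.2223
  4        22.50        14.7682        59.0726
  5     1,022.50       604.0780     3,020.3900
  Σ                    673.7343     3,185.3942
P = 673.7343; Macaulay duration = 3,185.3942 / 673.7343 = 4.72797 years.
Modified duration = D_Mac / (1 + y) = 4.72797 / 1.111 = 4.25560 years.

4.256 years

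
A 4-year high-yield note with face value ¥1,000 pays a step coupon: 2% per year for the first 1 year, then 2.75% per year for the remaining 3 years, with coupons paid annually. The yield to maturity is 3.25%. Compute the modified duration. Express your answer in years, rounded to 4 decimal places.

Periodic yield y = 0.0325. First find Macaulay duration:
  t   CF        PV=CF/(1+0.0325)^t    t·PV
  1        20.00        19.3705        19.3705
  2        27.50        25.7960        51.5920
  3        27.50        24.9840        74.9521
  4     1,027.50       904.1107     3,616.4426
  Σ                    974.2612     3,762.3572
P = 974.2612; Macaulay duration = 3,762.3572 / 974.2612 = 3.86175 years.
Modified duration = D_Mac / (1 + y) = 3.86175 / 1.0325 = 3.74020 years.

3.7402 years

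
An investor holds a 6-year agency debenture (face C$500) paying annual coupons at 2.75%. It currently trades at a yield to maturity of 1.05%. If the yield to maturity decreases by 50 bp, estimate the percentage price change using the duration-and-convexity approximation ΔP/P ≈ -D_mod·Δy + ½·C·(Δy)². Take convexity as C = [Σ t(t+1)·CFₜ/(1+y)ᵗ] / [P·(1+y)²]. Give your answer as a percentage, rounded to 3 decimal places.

With y = 0.0105:
  t   CF        PV=CF/(1+0.0105)^t    t·PV        t(t+1)·PV
  1        13.75        13.6071        13.6071          27.2143
  2        13.75        13.4657        26.9315          80.7944
  3        13.75        13.3258        39.9774         159.9098
  4        13.75        13.1873        52.7494         263.7469
  5        13.75        13.0503        65.2516         391.5096
  6       513.75       482.5407     2,895.2441      20,266.7084
  Σ                    549.1770     3,093.7611      21,189.8833
P = 549.1770; D_Mac = 5.63345 yrs; D_mod = 5.57491 yrs; C = 37.78710.
Duration effect: -5.57491 × (-0.005) = +0.027875
Convexity effect: 0.5 × 37.78710 × (-0.005)² = +0.0004723
ΔP/P ≈ +0.027875 + 0.0004723 = +0.028347 = +2.8347%.

+2.835%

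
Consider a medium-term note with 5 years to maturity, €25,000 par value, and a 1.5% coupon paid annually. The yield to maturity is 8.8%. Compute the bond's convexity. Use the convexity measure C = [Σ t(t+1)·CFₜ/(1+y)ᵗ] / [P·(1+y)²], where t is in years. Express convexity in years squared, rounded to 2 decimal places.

With y = 0.088:
  t   CF        PV=CF/(1+0.088)^t    t·PV        t(t+1)·PV
  1       375.00       344.6691       344.6691         689.3382
  2       375.00       316.7915       633.5829       1,900.7488
  3       375.00       291.1686       873.5059       3,494.0235
  4       375.00       267.6182     1,070.4729       5,352.3645
  5    25,375.00    16,644.1482    83,220.7410     499,324.4460
  Σ                 17,864.3956    86,142.9718     510,760.9211
P = 17,864.3956.
Convexity = Σ t(t+1)·PV / [P·(1+y)²] = 510,760.9211 / (17,864.3956 × 1.183744) = 24.15303.

24.15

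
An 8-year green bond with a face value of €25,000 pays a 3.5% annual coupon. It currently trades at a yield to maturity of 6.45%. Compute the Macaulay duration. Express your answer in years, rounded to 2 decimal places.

Periodic yield y = 0.0645. Discount each cash flow and weight by its year:
  t   CF        PV=CF/(1+0.0645)^t    t·PV
  1       875.00       821.9822       821.9822
  2       875.00       772.1768     1,544.3535
  3       875.00       725.3892     2,176.1675
  4       875.00       681.4365     2,725.7460
  5       875.00       640.1470     3,200.7351
  6       875.00       601.3593     3,608.1560
  7       875.00       564.9219     3,954.4531
  8    25,875.00    15,693.3273   125,546.6183
  Σ                 20,500.7401   143,578.2117
Price P = Σ PV = 20,500.7401.
Macaulay duration = Σ(t·PV) / P = 143,578.2117 / 20,500.7401 = 7.00356 years.

7.00 years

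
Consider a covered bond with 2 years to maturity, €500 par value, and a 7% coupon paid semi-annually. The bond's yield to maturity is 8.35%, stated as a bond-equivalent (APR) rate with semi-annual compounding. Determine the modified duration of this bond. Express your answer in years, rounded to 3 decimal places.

Periodic yield y = 0.04175. First find Macaulay duration:
  t   CF        PV=CF/(1+0.04175)^t    t·PV
  1        17.50        16.7987        16.7987
  2        17.50        16.1254        32.2508
  3        17.50        15.4792        46.4375
  4       517.50       439.3962     1,757.5849
  Σ                    487.7995     1,853.0719
P = 487.7995; Macaulay duration = 1,853.0719 / 487.7995 = 3.79884 half-year periods = 1.89942 years.
Modified duration = D_Mac / (1 + y) = 1.89942 / 1.04175 = 1.82330 years.

1.823 years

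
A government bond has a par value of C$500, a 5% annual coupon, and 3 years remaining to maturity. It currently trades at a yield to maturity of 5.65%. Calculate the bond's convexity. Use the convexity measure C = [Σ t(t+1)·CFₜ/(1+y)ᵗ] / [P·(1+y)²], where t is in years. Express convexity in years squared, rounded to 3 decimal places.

10.074

With y = 0.0565:
  t   CF        PV=CF/(1+0.0565)^t    t·PV        t(t+1)·PV
  1        25.00        23.6630        23.6630          47.3261
  2        25.00        22.3976        44.7952         134.3855
  3       525.00       445.1955     1,335.5866       5,342.3464
  Σ                    491.2561     1,404.0448       5,524.0579
P = 491.2561.
Convexity = Σ t(t+1)·PV / [P·(1+y)²] = 5,524.0579 / (491.2561 × 1.116192) = 10.07422.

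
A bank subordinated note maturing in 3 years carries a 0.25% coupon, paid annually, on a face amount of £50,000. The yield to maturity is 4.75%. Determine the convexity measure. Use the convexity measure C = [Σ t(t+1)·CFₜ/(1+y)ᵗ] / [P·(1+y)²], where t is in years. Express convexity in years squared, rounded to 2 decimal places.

With y = 0.0475:
  t   CF        PV=CF/(1+0.0475)^t    t·PV        t(t+1)·PV
  1       125.00       119.3317       119.3317         238.6635
  2       125.00       113.9205       227.8410         683.5231
  3    50,125.00    43,610.6230   130,831.8690     523,327.4759
  Σ                 43,843.8752   131,179.0417     524,249.6624
P = 43,843.8752.
Convexity = Σ t(t+1)·PV / [P·(1+y)²] = 524,249.6624 / (43,843.8752 × 1.097256) = 10.89736.

10.90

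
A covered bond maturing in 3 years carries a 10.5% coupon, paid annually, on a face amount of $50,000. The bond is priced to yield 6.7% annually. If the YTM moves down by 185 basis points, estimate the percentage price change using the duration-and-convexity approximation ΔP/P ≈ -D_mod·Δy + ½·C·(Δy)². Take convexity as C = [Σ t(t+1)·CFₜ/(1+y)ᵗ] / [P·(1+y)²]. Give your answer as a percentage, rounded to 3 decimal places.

+4.905%

With y = 0.067:
  t   CF        PV=CF/(1+0.067)^t    t·PV        t(t+1)·PV
  1     5,250.00     4,920.3374     4,920.3374       9,840.6748
  2     5,250.00     4,611.3753     9,222.7505      27,668.2515
  3    55,250.00    45,481.9445   136,445.8336     545,783.3342
  Σ                 55,013.6572   150,588.9215     583,292.2605
P = 55,013.6572; D_Mac = 2.73730 yrs; D_mod = 2.56542 yrs; C = 9.31294.
Duration effect: -2.56542 × (-0.0185) = +0.047460
Convexity effect: 0.5 × 9.31294 × (-0.0185)² = +0.0015937
ΔP/P ≈ +0.047460 + 0.0015937 = +0.049054 = +4.9054%.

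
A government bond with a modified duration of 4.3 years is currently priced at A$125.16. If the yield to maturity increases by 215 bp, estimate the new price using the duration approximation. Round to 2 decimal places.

A$113.59

Duration approximation: ΔP/P ≈ -D_mod · Δy = -4.3 × (+0.0215) = -0.092450.
New price ≈ 125.16 × (1 - 0.092450) = 113.588958.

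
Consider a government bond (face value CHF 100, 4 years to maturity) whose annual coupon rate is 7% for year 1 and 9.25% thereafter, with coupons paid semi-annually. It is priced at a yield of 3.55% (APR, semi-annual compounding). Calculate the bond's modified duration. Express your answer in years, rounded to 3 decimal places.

3.481 years

Periodic yield y = 0.01775. First find Macaulay duration:
  t   CF        PV=CF/(1+0.01775)^t    t·PV
  1        3.500         3.4390         3.4390
  2        3.500         3.3790         6.7580
  3        4.625         4.3872        13.1616
  4        4.625         4.3107        17.2428
  5        4.625         4.2355        21.1776
  6        4.625         4.1616        24.9699
  7        4.625         4.0891        28.6235
  8      104.625        90.8880       727.1041
  Σ                    118.8901       842.4763
P = 118.8901; Macaulay duration = 842.4763 / 118.8901 = 7.08618 half-year periods = 3.54309 years.
Modified duration = D_Mac / (1 + y) = 3.54309 / 1.01775 = 3.48130 years.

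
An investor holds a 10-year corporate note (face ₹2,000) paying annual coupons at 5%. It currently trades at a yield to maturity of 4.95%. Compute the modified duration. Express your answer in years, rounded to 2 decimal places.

Periodic yield y = 0.0495. First find Macaulay duration:
  t   CF        PV=CF/(1+0.0495)^t    t·PV
  1       100.00        95.2835        95.2835
  2       100.00        90.7894       181.5788
  3       100.00        86.5073       259.5218
  4       100.00        82.4271       329.7086
  5       100.00        78.5394       392.6972
  6       100.00        74.8351       449.0106
  7       100.00        71.3055       499.1384
  8       100.00        67.9423       543.5387
  9       100.00        64.7378       582.6403
  10    2,100.00     1,295.3731    12,953.7307
  Σ                  2,007.7405    16,286.8485
P = 2,007.7405; Macaulay duration = 16,286.8485 / 2,007.7405 = 8.11203 years.
Modified duration = D_Mac / (1 + y) = 8.11203 / 1.0495 = 7.72942 years.

7.73 years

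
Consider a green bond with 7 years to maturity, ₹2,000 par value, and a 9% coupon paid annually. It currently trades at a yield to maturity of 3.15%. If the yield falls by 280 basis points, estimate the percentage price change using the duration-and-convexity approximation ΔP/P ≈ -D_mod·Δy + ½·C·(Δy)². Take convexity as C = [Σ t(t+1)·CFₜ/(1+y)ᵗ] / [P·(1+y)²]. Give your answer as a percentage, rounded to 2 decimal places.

With y = 0.0315:
  t   CF        PV=CF/(1+0.0315)^t    t·PV        t(t+1)·PV
  1       180.00       174.5032       174.5032         349.0063
  2       180.00       169.1742       338.3483       1,015.0450
  3       180.00       164.0079       492.0237       1,968.0950
  4       180.00       158.9994       635.9977       3,179.9887
  5       180.00       154.1439       770.7195       4,624.3170
  6       180.00       149.4366       896.6199       6,276.3391
  7     2,180.00     1,754.5747    12,282.0230      98,256.1843
  Σ                  2,724.8399    15,590.2354     115,668.9753
P = 2,724.8399; D_Mac = 5.72152 yrs; D_mod = 5.54680 yrs; C = 39.89674.
Duration effect: -5.54680 × (-0.028) = +0.155310
Convexity effect: 0.5 × 39.89674 × (-0.028)² = +0.0156395
ΔP/P ≈ +0.155310 + 0.0156395 = +0.170950 = +17.0950%.

+17.09%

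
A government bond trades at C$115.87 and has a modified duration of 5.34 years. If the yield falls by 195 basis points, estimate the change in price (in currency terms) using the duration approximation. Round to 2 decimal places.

Duration approximation: ΔP/P ≈ -D_mod · Δy = -5.34 × (-0.0195) = +0.104130.
ΔP ≈ 115.87 × (+0.104130) = +12.0655431.

+C$12.07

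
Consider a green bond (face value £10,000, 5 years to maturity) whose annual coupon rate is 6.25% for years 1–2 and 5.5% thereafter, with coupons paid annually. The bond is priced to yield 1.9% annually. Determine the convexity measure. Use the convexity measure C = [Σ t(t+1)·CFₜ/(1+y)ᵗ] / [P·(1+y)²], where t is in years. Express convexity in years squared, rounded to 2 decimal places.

25.15

With y = 0.019:
  t   CF        PV=CF/(1+0.019)^t    t·PV        t(t+1)·PV
  1       625.00       613.3464       613.3464       1,226.6928
  2       625.00       601.9101     1,203.8203       3,611.4608
  3       550.00       519.8046     1,559.4139       6,237.6555
  4       550.00       510.1125     2,040.4499      10,202.2497
  5    10,550.00     9,602.4386    48,012.1931     288,073.1585
  Σ                 11,847.6123    53,429.2236     309,351.2173
P = 11,847.6123.
Convexity = Σ t(t+1)·PV / [P·(1+y)²] = 309,351.2173 / (11,847.6123 × 1.038361) = 25.14622.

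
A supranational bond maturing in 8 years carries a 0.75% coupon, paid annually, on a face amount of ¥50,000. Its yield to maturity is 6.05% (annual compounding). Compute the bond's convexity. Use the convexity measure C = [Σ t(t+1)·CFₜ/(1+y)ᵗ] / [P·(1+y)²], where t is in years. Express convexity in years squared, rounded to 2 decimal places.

61.25

With y = 0.0605:
  t   CF        PV=CF/(1+0.0605)^t    t·PV        t(t+1)·PV
  1       375.00       353.6068       353.6068         707.2136
  2       375.00       333.4340       666.8681       2,000.6042
  3       375.00       314.4121       943.2363       3,772.9452
  4       375.00       296.4753     1,185.9014       5,929.5068
  5       375.00       279.5618     1,397.8092       8,386.8555
  6       375.00       263.6132     1,581.6795      11,071.7564
  7       375.00       248.5745     1,740.0214      13,920.1715
  8    50,375.00    31,486.8834   251,895.0674   2,267,055.6070
  Σ                 33,576.5613   259,764.1901   2,312,844.6601
P = 33,576.5613.
Convexity = Σ t(t+1)·PV / [P·(1+y)²] = 2,312,844.6601 / (33,576.5613 × 1.124660) = 61.24758.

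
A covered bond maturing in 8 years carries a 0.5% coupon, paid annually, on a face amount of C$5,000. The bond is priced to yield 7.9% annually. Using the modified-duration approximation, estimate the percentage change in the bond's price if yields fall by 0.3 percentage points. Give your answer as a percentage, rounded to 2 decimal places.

Periodic yield y = 0.079. Modified duration first:
  t   CF        PV=CF/(1+0.079)^t    t·PV
  1        25.00        23.1696        23.1696
  2        25.00        21.4732        42.9464
  3        25.00        19.9010        59.7031
  4        25.00        18.4440        73.7758
  5        25.00        17.0936        85.4679
  6        25.00        15.8420        95.0523
  7        25.00        14.6822       102.7751
  8     5,025.00     2,735.0452    21,880.3616
  Σ                  2,865.6508    22,363.2519
P = 2,865.6508; D_Mac = 7.80390 yrs; D_mod = 7.80390/(1+0.079) = 7.23253 yrs.
ΔP/P ≈ -D_mod · Δy = -7.23253 × (-0.003) = +0.021698 = +2.1698%.

+2.17%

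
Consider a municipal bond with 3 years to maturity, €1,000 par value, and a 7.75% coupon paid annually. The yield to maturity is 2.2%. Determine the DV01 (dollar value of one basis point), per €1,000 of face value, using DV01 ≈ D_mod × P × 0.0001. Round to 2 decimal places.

€0.32

Periodic yield y = 0.022.
  t   CF        PV=CF/(1+0.022)^t    t·PV
  1        77.50        75.8317        75.8317
  2        77.50        74.1993       148.3986
  3     1,077.50     1,009.4030     3,028.2090
  Σ                  1,159.4340     3,252.4393
P = 1,159.4340; D_Mac = 2.80520 yrs; D_mod = 2.74481 yrs.
DV01 ≈ 2.74481 × 1,159.4340 × 0.0001 = 0.318243.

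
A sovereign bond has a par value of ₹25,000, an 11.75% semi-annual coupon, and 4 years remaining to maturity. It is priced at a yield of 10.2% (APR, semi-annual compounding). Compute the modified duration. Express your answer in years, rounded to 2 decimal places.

Periodic yield y = 0.051. First find Macaulay duration:
  t   CF        PV=CF/(1+0.051)^t    t·PV
  1     1,468.75     1,397.4786     1,397.4786
  2     1,468.75     1,329.6656     2,659.3313
  3     1,468.75     1,265.1433     3,795.4300
  4     1,468.75     1,203.7520     4,815.0079
  5     1,468.75     1,145.3397     5,726.6983
  6     1,468.75     1,089.7618     6,538.5708
  7     1,468.75     1,036.8809     7,258.1662
  8    26,468.75    17,779.1791   142,233.4324
  Σ                 26,247.2010   174,424.1156
P = 26,247.2010; Macaulay duration = 174,424.1156 / 26,247.2010 = 6.64544 half-year periods = 3.32272 years.
Modified duration = D_Mac / (1 + y) = 3.32272 / 1.051 = 3.16148 years.

3.16 years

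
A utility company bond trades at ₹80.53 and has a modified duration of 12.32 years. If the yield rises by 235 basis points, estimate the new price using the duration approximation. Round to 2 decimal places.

₹57.21

Duration approximation: ΔP/P ≈ -D_mod · Δy = -12.32 × (+0.0235) = -0.289520.
New price ≈ 80.53 × (1 - 0.289520) = 57.2149544.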